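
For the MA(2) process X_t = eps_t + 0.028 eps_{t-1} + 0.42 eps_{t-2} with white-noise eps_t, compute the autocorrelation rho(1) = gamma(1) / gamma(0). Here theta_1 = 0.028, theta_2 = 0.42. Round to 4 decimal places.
\rho(1) = 0.0338

For an MA(q) process with theta_0 = 1, the autocovariance is
  gamma(k) = sigma^2 * sum_{i=0..q-k} theta_i * theta_{i+k},
and rho(k) = gamma(k) / gamma(0). Sigma^2 cancels.
  numerator   = (1)*(0.028) + (0.028)*(0.42) = 0.03976.
  denominator = (1)^2 + (0.028)^2 + (0.42)^2 = 1.177184.
  rho(1) = 0.03976 / 1.177184 = 0.0338.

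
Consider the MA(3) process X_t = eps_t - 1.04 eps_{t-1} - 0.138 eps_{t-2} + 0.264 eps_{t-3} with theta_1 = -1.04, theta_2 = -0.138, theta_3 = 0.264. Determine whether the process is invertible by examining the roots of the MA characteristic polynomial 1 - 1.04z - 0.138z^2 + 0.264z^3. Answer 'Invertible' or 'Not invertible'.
\text{Invertible}

The MA(q) characteristic polynomial is P(z) = 1 - 1.04z - 0.138z^2 + 0.264z^3.
Invertibility requires all roots to lie outside the unit circle, i.e. |z| > 1 for every root.
Degree 3: look for a simple real root z0 first, then factor out (1 - z/z0) and solve the remaining quadratic.
Testing z0 = 1.25: P(1.25) = 1 + (-1.04)(1.25) + (-0.138)(1.25)^2 + (0.264)(1.25)^3
  = 1 + (-1.3) + (-0.215625) + (0.515625) = 0.  So z_0 = 1.25 is a root, |z_0| = 1.25.
Divide out the factor (1 - 0.8 z) = (1 - z/z0) (since 1/z0 = 0.8):
  P(z) = (1 - 0.8 z)(1 + (-0.24) z + (-0.33) z^2)
  [check: z-coef -0.24 - (0.8) = -1.04; z^2-coef -0.33 - (0.8)(-0.24) = -0.138; z^3-coef -(0.8)(-0.33) = 0.264.]
Remaining roots from the quadratic factor 1 + (-0.24) z + (-0.33) z^2:
  Set 1 + (-0.24) z + (-0.33) z^2 = 0, i.e. a z^2 + b z + c = 0 with a = -0.33, b = -0.24, c = 1.
  Discriminant D = b^2 - 4ac = (-0.24)^2 - 4*(-0.33)*1 = 0.0576 - (-1.32) = 1.3776.
  D >= 0, so the roots are real: z = (-b +/- sqrt(D)) / (2a) = (0.24 +/- 1.173712) / (-0.66).
    z_1 = (0.24 + 1.173712) / (-0.66) = -2.142,   |z_1| = 2.142.
    z_2 = (0.24 - 1.173712) / (-0.66) = 1.4147,   |z_2| = 1.4147.
Moduli of all roots: 1.2500, 2.1420, 1.4147.
All moduli strictly greater than 1? Yes.
Verdict: Invertible.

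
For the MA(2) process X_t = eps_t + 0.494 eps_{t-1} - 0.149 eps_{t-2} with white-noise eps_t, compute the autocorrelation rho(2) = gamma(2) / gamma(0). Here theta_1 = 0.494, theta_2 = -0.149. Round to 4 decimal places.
\rho(2) = -0.1177

For an MA(q) process with theta_0 = 1, the autocovariance is
  gamma(k) = sigma^2 * sum_{i=0..q-k} theta_i * theta_{i+k},
and rho(k) = gamma(k) / gamma(0). Sigma^2 cancels.
  numerator   = (1)*(-0.149) = -0.149.
  denominator = (1)^2 + (0.494)^2 + (-0.149)^2 = 1.266237.
  rho(2) = -0.149 / 1.266237 = -0.1177.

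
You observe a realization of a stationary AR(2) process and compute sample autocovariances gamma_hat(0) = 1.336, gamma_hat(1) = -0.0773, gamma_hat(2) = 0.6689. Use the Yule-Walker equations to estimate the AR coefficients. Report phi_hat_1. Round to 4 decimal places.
\hat\phi_{1} = -0.0290

The Yule-Walker equations for an AR(p) process read, in matrix form,
  Gamma_p phi = r_p,   with   (Gamma_p)_{ij} = gamma(|i - j|),
                       (r_p)_i = gamma(i),   i,j = 1..p.
Substitute the sample gammas (Toeplitz matrix and right-hand side of size 2):
  Gamma_p = [[1.336, -0.0773], [-0.0773, 1.336]]
  r_p     = [-0.0773, 0.6689]
Written out:
  1.336 phi_1 - 0.0773 phi_2 = -0.0773
  -0.0773 phi_1 + 1.336 phi_2 = 0.6689
Solve by Cramer's rule:
  det = gamma(0)^2 - gamma(1)^2 = (1.336)^2 - (-0.0773)^2 = 1.784896 - 0.00597529 = 1.77892071
  phi_hat_1 = [gamma(1) gamma(0) - gamma(1) gamma(2)] / det = [(-0.0773)(1.336) - (-0.0773)(0.6689)] / 1.77892071 = -0.05156683 / 1.77892071 = -0.029
  phi_hat_2 = [gamma(0) gamma(2) - gamma(1)^2] / det = [(1.336)(0.6689) - (-0.0773)^2] / 1.77892071 = 0.88767511 / 1.77892071 = 0.499
So phi_hat = [-0.0290, 0.4990].
Therefore phi_hat_1 = -0.0290.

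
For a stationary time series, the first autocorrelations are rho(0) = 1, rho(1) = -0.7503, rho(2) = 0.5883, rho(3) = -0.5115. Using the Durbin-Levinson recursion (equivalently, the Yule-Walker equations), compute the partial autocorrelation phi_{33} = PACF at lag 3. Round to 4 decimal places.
\phi_{33} = -0.1198

The PACF at lag k is phi_{kk}, the last component of the solution
to the Yule-Walker system G_k phi = r_k where
  (G_k)_{ij} = rho(|i - j|), (r_k)_i = rho(i), i,j = 1..k.
Equivalently, Durbin-Levinson gives phi_{kk} iteratively:
  phi_{11} = rho(1)
  phi_{kk} = [rho(k) - sum_{j=1..k-1} phi_{k-1,j} rho(k-j)]
            / [1 - sum_{j=1..k-1} phi_{k-1,j} rho(j)],
  phi_{k,j} = phi_{k-1,j} - phi_{kk} phi_{k-1,k-j},  j = 1..k-1.
Step k = 1:
  phi_11 = rho(1) = -0.7503.
Step k = 2:
  phi_22 = [rho(2) - phi_11 rho(1)] / [1 - phi_11 rho(1)] = [0.5883 - (-0.7503)(-0.7503)] / [1 - (-0.7503)(-0.7503)]
         = 0.02534991 / 0.43704991 = 0.058002.
  Update: phi_21 = phi_11 - phi_22 phi_11 = -0.7503 - (0.058002)(-0.7503) = -0.706781.
Step k = 3:
  phi_33 = [rho(3) - phi_21 rho(2) - phi_22 rho(1)] / [1 - phi_21 rho(1) - phi_22 rho(2)]
    numerator   = -0.5115 - (-0.706781)(0.5883) - (0.058002)(-0.7503) = -0.05218168
    denominator = 1 - (-0.706781)(-0.7503) - (0.058002)(0.5883) = 0.43557956
  phi_33 = -0.05218168 / 0.43557956 = -0.1198.
Therefore phi_{33} = -0.1198.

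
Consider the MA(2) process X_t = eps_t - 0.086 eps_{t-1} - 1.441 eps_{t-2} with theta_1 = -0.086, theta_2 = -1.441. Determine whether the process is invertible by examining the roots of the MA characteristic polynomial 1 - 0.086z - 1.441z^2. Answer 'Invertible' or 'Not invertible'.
\text{Not invertible}

The MA(q) characteristic polynomial is P(z) = 1 - 0.086z - 1.441z^2.
Invertibility requires all roots to lie outside the unit circle, i.e. |z| > 1 for every root.
Set 1 + (-0.086) z + (-1.441) z^2 = 0, i.e. a z^2 + b z + c = 0 with a = -1.441, b = -0.086, c = 1.
Discriminant D = b^2 - 4ac = (-0.086)^2 - 4*(-1.441)*1 = 0.007396 - (-5.764) = 5.771396.
D >= 0, so the roots are real: z = (-b +/- sqrt(D)) / (2a) = (0.086 +/- 2.402373) / (-2.882).
  z_1 = (0.086 + 2.402373) / (-2.882) = -0.8634,   |z_1| = 0.8634.
  z_2 = (0.086 - 2.402373) / (-2.882) = 0.8037,   |z_2| = 0.8037.
Moduli of all roots: 0.8634, 0.8037.
All moduli strictly greater than 1? No.
Verdict: Not invertible.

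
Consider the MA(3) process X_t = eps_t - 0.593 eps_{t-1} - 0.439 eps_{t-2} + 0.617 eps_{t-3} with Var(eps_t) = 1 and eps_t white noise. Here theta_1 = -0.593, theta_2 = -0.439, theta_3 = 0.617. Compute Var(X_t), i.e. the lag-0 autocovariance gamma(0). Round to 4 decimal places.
\gamma(0) = 1.9251

For an MA(q) process X_t = eps_t + sum_i theta_i eps_{t-i} with
Var(eps_t) = sigma^2, the variance is
  gamma(0) = sigma^2 * (1 + sum_i theta_i^2).
  sum_i theta_i^2 = (-0.593)^2 + (-0.439)^2 + (0.617)^2 = 0.351649 + 0.192721 + 0.380689 = 0.925059.
  gamma(0) = 1 * (1 + 0.925059) = 1 * 1.925059 = 1.925059, which rounds to 1.9251.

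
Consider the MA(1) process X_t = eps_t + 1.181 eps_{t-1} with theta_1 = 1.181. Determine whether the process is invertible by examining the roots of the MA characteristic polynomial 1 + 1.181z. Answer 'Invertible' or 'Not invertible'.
\text{Not invertible}

The MA(q) characteristic polynomial is P(z) = 1 + 1.181z.
Invertibility requires all roots to lie outside the unit circle, i.e. |z| > 1 for every root.
This is linear in z: 1 + (1.181) z = 0  =>  z = -1/(1.181) = -0.84674,  |z| = 0.84674.
Moduli of all roots: 0.8467.
All moduli strictly greater than 1? No.
Verdict: Not invertible.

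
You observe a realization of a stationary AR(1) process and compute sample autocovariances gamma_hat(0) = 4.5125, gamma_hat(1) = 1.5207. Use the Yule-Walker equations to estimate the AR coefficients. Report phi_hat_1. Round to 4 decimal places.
\hat\phi_{1} = 0.3370

The Yule-Walker equations for an AR(p) process read, in matrix form,
  Gamma_p phi = r_p,   with   (Gamma_p)_{ij} = gamma(|i - j|),
                       (r_p)_i = gamma(i),   i,j = 1..p.
Substitute the sample gammas (Toeplitz matrix and right-hand side of size 1):
  Gamma_p = [[4.5125]]
  r_p     = [1.5207]
With p = 1 this is the single equation gamma(0) phi_1 = gamma(1):
  phi_hat_1 = gamma(1) / gamma(0) = 1.5207 / 4.5125 = 0.3370.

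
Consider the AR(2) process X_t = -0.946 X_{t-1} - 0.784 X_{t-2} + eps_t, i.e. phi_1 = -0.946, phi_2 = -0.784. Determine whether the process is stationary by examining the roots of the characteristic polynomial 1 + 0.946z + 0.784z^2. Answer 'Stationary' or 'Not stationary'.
\text{Stationary}

The AR(p) characteristic polynomial is P(z) = 1 + 0.946z + 0.784z^2.
Stationarity requires all roots to lie outside the unit circle, i.e. |z| > 1 for every root.
Set 1 + (0.946) z + (0.784) z^2 = 0, i.e. a z^2 + b z + c = 0 with a = 0.784, b = 0.946, c = 1.
Discriminant D = b^2 - 4ac = (0.946)^2 - 4*(0.784)*1 = 0.894916 - (3.136) = -2.241084.
D < 0, so the roots are the complex-conjugate pair z = (-b +/- i sqrt(-D)) / (2a) = -0.6033 +/- 0.9547i.
For a conjugate pair |z|^2 = z * conj(z) = (product of roots) = c/a = 1/(0.784) = 1.27551, so |z| = sqrt(1.27551) = 1.1294 for both roots.
Moduli of all roots: 1.1294, 1.1294.
All moduli strictly greater than 1? Yes.
Verdict: Stationary.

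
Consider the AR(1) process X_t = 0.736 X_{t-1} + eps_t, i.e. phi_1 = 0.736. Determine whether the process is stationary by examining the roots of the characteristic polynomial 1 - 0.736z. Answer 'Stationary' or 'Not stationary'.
\text{Stationary}

The AR(p) characteristic polynomial is P(z) = 1 - 0.736z.
Stationarity requires all roots to lie outside the unit circle, i.e. |z| > 1 for every root.
This is linear in z: 1 + (-0.736) z = 0  =>  z = -1/(-0.736) = 1.358696,  |z| = 1.358696.
Moduli of all roots: 1.3587.
All moduli strictly greater than 1? Yes.
Verdict: Stationary.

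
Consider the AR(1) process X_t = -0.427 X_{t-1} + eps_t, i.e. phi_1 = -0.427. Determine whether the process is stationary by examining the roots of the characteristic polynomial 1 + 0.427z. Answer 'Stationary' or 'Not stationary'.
\text{Stationary}

The AR(p) characteristic polynomial is P(z) = 1 + 0.427z.
Stationarity requires all roots to lie outside the unit circle, i.e. |z| > 1 for every root.
This is linear in z: 1 + (0.427) z = 0  =>  z = -1/(0.427) = -2.34192,  |z| = 2.34192.
Moduli of all roots: 2.3419.
All moduli strictly greater than 1? Yes.
Verdict: Stationary.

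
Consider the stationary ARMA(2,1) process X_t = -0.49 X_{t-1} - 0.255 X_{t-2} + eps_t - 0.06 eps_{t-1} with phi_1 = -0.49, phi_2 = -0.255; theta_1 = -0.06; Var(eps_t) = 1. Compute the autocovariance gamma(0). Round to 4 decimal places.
\gamma(0) = 1.3256

Multiply the model equation by X_{t-k} and take expectations. With theta_0 = psi_0 = 1 and psi_j the MA(infinity) weights, this gives
  gamma(k) - sum_i phi_i gamma(k-i) = c_k,
  c_k = sigma^2 * sum_{j=k..q} theta_j psi_{j-k}   (c_k = 0 for k > q),
using gamma(-m) = gamma(m).
psi-weights needed (psi_j = theta_j + sum_i phi_i psi_{j-i}):
  psi_1 = theta_1 + phi_1 = -0.06 + (-0.49) = -0.55
Right-hand sides:
  c_0 = sigma^2 (1 + theta_1 psi_1) = 1 * (1 + (-0.06)(-0.55)) = 1 * 1.033 = 1.033
  c_1 = sigma^2 theta_1 = 1 * (-0.06) = -0.06
  c_2 = 0
Equations for k = 0, 1, 2 (AR order 2, c_2 = 0):
  (E0) gamma(0) = phi_1 gamma(1) + phi_2 gamma(2) + c_0
  (E1) gamma(1) = phi_1 gamma(0) + phi_2 gamma(1) + c_1
  (E2) gamma(2) = phi_1 gamma(1) + phi_2 gamma(0)
From (E1): gamma(1) = A gamma(0) + B with
  A = phi_1 / (1 - phi_2) = -0.49 / 1.255 = -0.390438,   B = c_1 / (1 - phi_2) = -0.06 / 1.255 = -0.047809.
Insert (E2) into (E0): gamma(0) (1 - phi_2^2) = phi_1 (1 + phi_2) gamma(1) + c_0.
  phi_1 (1 + phi_2) = (-0.49)(0.745) = -0.36505,   1 - phi_2^2 = 0.934975.
Replace gamma(1) by A gamma(0) + B and collect gamma(0):
  gamma(0) [0.934975 - (-0.36505)(-0.390438)] = (-0.36505)(-0.047809) + 1.033
  gamma(0) * 0.792446 = 1.050453
  gamma(0) = 1.050453 / 0.792446 = 1.325583.
Therefore gamma(0) = 1.3256 (to 4 decimal places).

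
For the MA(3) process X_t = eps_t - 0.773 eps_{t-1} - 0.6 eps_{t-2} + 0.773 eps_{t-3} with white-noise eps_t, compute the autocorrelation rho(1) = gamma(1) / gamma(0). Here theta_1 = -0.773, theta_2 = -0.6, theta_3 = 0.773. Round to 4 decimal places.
\rho(1) = -0.3025

For an MA(q) process with theta_0 = 1, the autocovariance is
  gamma(k) = sigma^2 * sum_{i=0..q-k} theta_i * theta_{i+k},
and rho(k) = gamma(k) / gamma(0). Sigma^2 cancels.
  numerator   = (1)*(-0.773) + (-0.773)*(-0.6) + (-0.6)*(0.773) = -0.773.
  denominator = (1)^2 + (-0.773)^2 + (-0.6)^2 + (0.773)^2 = 2.555058.
  rho(1) = -0.773 / 2.555058 = -0.3025.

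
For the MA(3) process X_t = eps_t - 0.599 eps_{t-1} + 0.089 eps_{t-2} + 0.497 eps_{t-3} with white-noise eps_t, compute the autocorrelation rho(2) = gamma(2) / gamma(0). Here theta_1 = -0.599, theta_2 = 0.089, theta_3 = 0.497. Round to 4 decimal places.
\rho(2) = -0.1293

For an MA(q) process with theta_0 = 1, the autocovariance is
  gamma(k) = sigma^2 * sum_{i=0..q-k} theta_i * theta_{i+k},
and rho(k) = gamma(k) / gamma(0). Sigma^2 cancels.
  numerator   = (1)*(0.089) + (-0.599)*(0.497) = -0.208703.
  denominator = (1)^2 + (-0.599)^2 + (0.089)^2 + (0.497)^2 = 1.613731.
  rho(2) = -0.208703 / 1.613731 = -0.1293.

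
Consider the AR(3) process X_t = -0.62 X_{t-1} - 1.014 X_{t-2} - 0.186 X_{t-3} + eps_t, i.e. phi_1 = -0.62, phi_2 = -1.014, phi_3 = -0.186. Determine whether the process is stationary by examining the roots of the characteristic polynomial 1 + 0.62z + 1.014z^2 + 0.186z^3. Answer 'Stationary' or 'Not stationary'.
\text{Stationary}

The AR(p) characteristic polynomial is P(z) = 1 + 0.62z + 1.014z^2 + 0.186z^3.
Stationarity requires all roots to lie outside the unit circle, i.e. |z| > 1 for every root.
Degree 3: look for a simple real root z0 first, then factor out (1 - z/z0) and solve the remaining quadratic.
Testing z0 = -5: P(-5) = 1 + (0.62)(-5) + (1.014)(-5)^2 + (0.186)(-5)^3
  = 1 + (-3.1) + (25.35) + (-23.25) = 0.  So z_0 = -5 is a root, |z_0| = 5.
Divide out the factor (1 + 0.2 z) = (1 - z/z0) (since 1/z0 = -0.2):
  P(z) = (1 + 0.2 z)(1 + (0.42) z + (0.93) z^2)
  [check: z-coef 0.42 - (-0.2) = 0.62; z^2-coef 0.93 - (-0.2)(0.42) = 1.014; z^3-coef -(-0.2)(0.93) = 0.186.]
Remaining roots from the quadratic factor 1 + (0.42) z + (0.93) z^2:
  Set 1 + (0.42) z + (0.93) z^2 = 0, i.e. a z^2 + b z + c = 0 with a = 0.93, b = 0.42, c = 1.
  Discriminant D = b^2 - 4ac = (0.42)^2 - 4*(0.93)*1 = 0.1764 - (3.72) = -3.5436.
  D < 0, so the roots are the complex-conjugate pair z = (-b +/- i sqrt(-D)) / (2a) = -0.2258 +/- 1.0121i.
  For a conjugate pair |z|^2 = z * conj(z) = (product of roots) = c/a = 1/(0.93) = 1.075269, so |z| = sqrt(1.075269) = 1.037 for both roots.
Moduli of all roots: 5.0000, 1.0370, 1.0370.
All moduli strictly greater than 1? Yes.
Verdict: Stationary.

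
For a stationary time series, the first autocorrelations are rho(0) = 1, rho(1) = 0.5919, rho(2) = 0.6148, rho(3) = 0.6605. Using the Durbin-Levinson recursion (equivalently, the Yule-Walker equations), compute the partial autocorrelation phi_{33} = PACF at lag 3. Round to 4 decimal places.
\phi_{33} = 0.3760

The PACF at lag k is phi_{kk}, the last component of the solution
to the Yule-Walker system G_k phi = r_k where
  (G_k)_{ij} = rho(|i - j|), (r_k)_i = rho(i), i,j = 1..k.
Equivalently, Durbin-Levinson gives phi_{kk} iteratively:
  phi_{11} = rho(1)
  phi_{kk} = [rho(k) - sum_{j=1..k-1} phi_{k-1,j} rho(k-j)]
            / [1 - sum_{j=1..k-1} phi_{k-1,j} rho(j)],
  phi_{k,j} = phi_{k-1,j} - phi_{kk} phi_{k-1,k-j},  j = 1..k-1.
Step k = 1:
  phi_11 = rho(1) = 0.5919.
Step k = 2:
  phi_22 = [rho(2) - phi_11 rho(1)] / [1 - phi_11 rho(1)] = [0.6148 - (0.5919)(0.5919)] / [1 - (0.5919)(0.5919)]
         = 0.26445439 / 0.64965439 = 0.407069.
  Update: phi_21 = phi_11 - phi_22 phi_11 = 0.5919 - (0.407069)(0.5919) = 0.350956.
Step k = 3:
  phi_33 = [rho(3) - phi_21 rho(2) - phi_22 rho(1)] / [1 - phi_21 rho(1) - phi_22 rho(2)]
    numerator   = 0.6605 - (0.350956)(0.6148) - (0.407069)(0.5919) = 0.20378812
    denominator = 1 - (0.350956)(0.5919) - (0.407069)(0.6148) = 0.54200311
  phi_33 = 0.20378812 / 0.54200311 = 0.376.
Therefore phi_{33} = 0.3760.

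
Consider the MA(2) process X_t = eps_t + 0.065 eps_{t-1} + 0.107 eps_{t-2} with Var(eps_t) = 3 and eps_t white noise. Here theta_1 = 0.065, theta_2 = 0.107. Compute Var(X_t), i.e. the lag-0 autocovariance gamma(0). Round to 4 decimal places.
\gamma(0) = 3.0470

For an MA(q) process X_t = eps_t + sum_i theta_i eps_{t-i} with
Var(eps_t) = sigma^2, the variance is
  gamma(0) = sigma^2 * (1 + sum_i theta_i^2).
  sum_i theta_i^2 = (0.065)^2 + (0.107)^2 = 0.004225 + 0.011449 = 0.015674.
  gamma(0) = 3 * (1 + 0.015674) = 3 * 1.015674 = 3.047022, which rounds to 3.0470.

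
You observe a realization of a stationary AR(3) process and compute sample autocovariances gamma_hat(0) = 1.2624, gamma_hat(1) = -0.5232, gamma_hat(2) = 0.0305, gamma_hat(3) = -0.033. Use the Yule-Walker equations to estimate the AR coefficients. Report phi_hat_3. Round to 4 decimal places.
\hat\phi_{3} = -0.1100

The Yule-Walker equations for an AR(p) process read, in matrix form,
  Gamma_p phi = r_p,   with   (Gamma_p)_{ij} = gamma(|i - j|),
                       (r_p)_i = gamma(i),   i,j = 1..p.
Substitute the sample gammas (Toeplitz matrix and right-hand side of size 3):
  Gamma_p = [[1.2624, -0.5232, 0.0305], [-0.5232, 1.2624, -0.5232], [0.0305, -0.5232, 1.2624]]
  r_p     = [-0.5232, 0.0305, -0.033]
Written out (R1..R3):
  (R1) 1.2624 phi_1 - 0.5232 phi_2 + 0.0305 phi_3 = -0.5232
  (R2) -0.5232 phi_1 + 1.2624 phi_2 - 0.5232 phi_3 = 0.0305
  (R3) 0.0305 phi_1 - 0.5232 phi_2 + 1.2624 phi_3 = -0.033
Gaussian elimination:
  R2 <- R2 - (-0.5232/1.2624) R1 = R2 - (-0.414449) R1:  1.04556 phi_2 - 0.510559 phi_3 = -0.18634
  R3 <- R3 - (0.0305/1.2624) R1 = R3 - (0.02416) R1:  -0.510559 phi_2 + 1.261663 phi_3 = -0.020359
  R3 <- R3 - (-0.510559/1.04556) R2 = R3 - (-0.488312) R2:  1.012351 phi_3 = -0.111351
Back-substitution:
  phi_hat_3 = -0.111351 / 1.012351 = -0.109993
  phi_hat_2 = (-0.18634 - (-0.510559)(-0.109993)) / 1.04556 = -0.23193
  phi_hat_1 = (-0.5232 - (-0.5232)(-0.23193) - (0.0305)(-0.109993)) / 1.2624 = -0.507914
So phi_hat = [-0.5079, -0.2319, -0.1100].
Therefore phi_hat_3 = -0.1100.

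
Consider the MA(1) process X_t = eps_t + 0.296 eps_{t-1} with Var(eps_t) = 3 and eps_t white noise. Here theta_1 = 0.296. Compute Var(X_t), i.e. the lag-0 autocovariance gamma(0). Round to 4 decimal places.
\gamma(0) = 3.2628

For an MA(q) process X_t = eps_t + sum_i theta_i eps_{t-i} with
Var(eps_t) = sigma^2, the variance is
  gamma(0) = sigma^2 * (1 + sum_i theta_i^2).
  sum_i theta_i^2 = (0.296)^2 = 0.087616.
  gamma(0) = 3 * (1 + 0.087616) = 3 * 1.087616 = 3.262848, which rounds to 3.2628.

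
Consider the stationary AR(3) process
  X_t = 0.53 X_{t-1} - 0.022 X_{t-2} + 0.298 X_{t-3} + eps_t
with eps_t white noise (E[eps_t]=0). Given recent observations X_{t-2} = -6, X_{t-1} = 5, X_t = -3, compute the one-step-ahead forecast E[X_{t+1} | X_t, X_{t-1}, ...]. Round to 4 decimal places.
E[X_{t+1} \mid \mathcal F_t] = -3.4880

For an AR(p) model X_t = c + sum_i phi_i X_{t-i} + eps_t, the
one-step-ahead conditional mean is
  E[X_{t+1} | X_t, ...] = c + sum_i phi_i X_{t+1-i}.
Substitute known values:
  E[X_{t+1} | ...] = (0.53) * (-3) + (-0.022) * (5) + (0.298) * (-6)
                   = -3.4880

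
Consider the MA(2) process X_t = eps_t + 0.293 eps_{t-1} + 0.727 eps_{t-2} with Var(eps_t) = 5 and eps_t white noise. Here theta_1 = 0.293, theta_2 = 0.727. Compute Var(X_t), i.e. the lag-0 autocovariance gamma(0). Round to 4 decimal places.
\gamma(0) = 8.0719

For an MA(q) process X_t = eps_t + sum_i theta_i eps_{t-i} with
Var(eps_t) = sigma^2, the variance is
  gamma(0) = sigma^2 * (1 + sum_i theta_i^2).
  sum_i theta_i^2 = (0.293)^2 + (0.727)^2 = 0.085849 + 0.528529 = 0.614378.
  gamma(0) = 5 * (1 + 0.614378) = 5 * 1.614378 = 8.07189, which rounds to 8.0719.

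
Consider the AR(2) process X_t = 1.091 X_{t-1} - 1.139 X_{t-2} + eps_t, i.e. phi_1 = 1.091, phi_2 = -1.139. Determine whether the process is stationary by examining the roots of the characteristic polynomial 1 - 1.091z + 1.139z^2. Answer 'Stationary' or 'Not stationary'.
\text{Not stationary}

The AR(p) characteristic polynomial is P(z) = 1 - 1.091z + 1.139z^2.
Stationarity requires all roots to lie outside the unit circle, i.e. |z| > 1 for every root.
Set 1 + (-1.091) z + (1.139) z^2 = 0, i.e. a z^2 + b z + c = 0 with a = 1.139, b = -1.091, c = 1.
Discriminant D = b^2 - 4ac = (-1.091)^2 - 4*(1.139)*1 = 1.190281 - (4.556) = -3.365719.
D < 0, so the roots are the complex-conjugate pair z = (-b +/- i sqrt(-D)) / (2a) = 0.4789 +/- 0.8054i.
For a conjugate pair |z|^2 = z * conj(z) = (product of roots) = c/a = 1/(1.139) = 0.877963, so |z| = sqrt(0.877963) = 0.937 for both roots.
Moduli of all roots: 0.9370, 0.9370.
All moduli strictly greater than 1? No.
Verdict: Not stationary.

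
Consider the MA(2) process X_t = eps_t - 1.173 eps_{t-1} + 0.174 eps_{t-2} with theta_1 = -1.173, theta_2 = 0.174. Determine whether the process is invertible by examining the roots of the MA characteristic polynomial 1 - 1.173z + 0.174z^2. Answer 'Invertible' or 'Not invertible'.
\text{Invertible}

The MA(q) characteristic polynomial is P(z) = 1 - 1.173z + 0.174z^2.
Invertibility requires all roots to lie outside the unit circle, i.e. |z| > 1 for every root.
Set 1 + (-1.173) z + (0.174) z^2 = 0, i.e. a z^2 + b z + c = 0 with a = 0.174, b = -1.173, c = 1.
Discriminant D = b^2 - 4ac = (-1.173)^2 - 4*(0.174)*1 = 1.375929 - (0.696) = 0.679929.
D >= 0, so the roots are real: z = (-b +/- sqrt(D)) / (2a) = (1.173 +/- 0.824578) / (0.348).
  z_1 = (1.173 + 0.824578) / (0.348) = 5.7402,   |z_1| = 5.7402.
  z_2 = (1.173 - 0.824578) / (0.348) = 1.0012,   |z_2| = 1.0012.
Moduli of all roots: 5.7402, 1.0012.
All moduli strictly greater than 1? Yes.
Verdict: Invertible.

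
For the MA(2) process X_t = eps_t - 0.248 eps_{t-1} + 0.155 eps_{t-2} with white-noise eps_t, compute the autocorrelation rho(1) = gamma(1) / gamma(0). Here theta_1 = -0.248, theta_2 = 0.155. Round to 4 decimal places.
\rho(1) = -0.2639

For an MA(q) process with theta_0 = 1, the autocovariance is
  gamma(k) = sigma^2 * sum_{i=0..q-k} theta_i * theta_{i+k},
and rho(k) = gamma(k) / gamma(0). Sigma^2 cancels.
  numerator   = (1)*(-0.248) + (-0.248)*(0.155) = -0.28644.
  denominator = (1)^2 + (-0.248)^2 + (0.155)^2 = 1.085529.
  rho(1) = -0.28644 / 1.085529 = -0.2639.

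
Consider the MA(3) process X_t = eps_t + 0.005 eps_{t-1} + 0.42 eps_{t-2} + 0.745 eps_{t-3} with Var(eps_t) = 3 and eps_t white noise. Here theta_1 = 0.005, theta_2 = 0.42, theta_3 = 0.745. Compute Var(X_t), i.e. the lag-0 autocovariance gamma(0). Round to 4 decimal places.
\gamma(0) = 5.1944

For an MA(q) process X_t = eps_t + sum_i theta_i eps_{t-i} with
Var(eps_t) = sigma^2, the variance is
  gamma(0) = sigma^2 * (1 + sum_i theta_i^2).
  sum_i theta_i^2 = (0.005)^2 + (0.42)^2 + (0.745)^2 = 0.000025 + 0.1764 + 0.555025 = 0.73145.
  gamma(0) = 3 * (1 + 0.73145) = 3 * 1.73145 = 5.19435, which rounds to 5.1944.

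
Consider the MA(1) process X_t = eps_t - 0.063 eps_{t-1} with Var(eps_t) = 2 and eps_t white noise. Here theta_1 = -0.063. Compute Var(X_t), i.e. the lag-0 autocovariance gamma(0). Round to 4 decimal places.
\gamma(0) = 2.0079

For an MA(q) process X_t = eps_t + sum_i theta_i eps_{t-i} with
Var(eps_t) = sigma^2, the variance is
  gamma(0) = sigma^2 * (1 + sum_i theta_i^2).
  sum_i theta_i^2 = (-0.063)^2 = 0.003969.
  gamma(0) = 2 * (1 + 0.003969) = 2 * 1.003969 = 2.007938, which rounds to 2.0079.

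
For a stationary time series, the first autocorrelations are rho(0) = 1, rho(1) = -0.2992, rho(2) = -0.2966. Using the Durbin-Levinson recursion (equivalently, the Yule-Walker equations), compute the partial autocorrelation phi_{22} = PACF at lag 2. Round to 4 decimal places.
\phi_{22} = -0.4241

The PACF at lag k is phi_{kk}, the last component of the solution
to the Yule-Walker system G_k phi = r_k where
  (G_k)_{ij} = rho(|i - j|), (r_k)_i = rho(i), i,j = 1..k.
Equivalently, Durbin-Levinson gives phi_{kk} iteratively:
  phi_{11} = rho(1)
  phi_{kk} = [rho(k) - sum_{j=1..k-1} phi_{k-1,j} rho(k-j)]
            / [1 - sum_{j=1..k-1} phi_{k-1,j} rho(j)],
  phi_{k,j} = phi_{k-1,j} - phi_{kk} phi_{k-1,k-j},  j = 1..k-1.
Step k = 1:
  phi_11 = rho(1) = -0.2992.
Step k = 2:
  phi_22 = [rho(2) - phi_11 rho(1)] / [1 - phi_11 rho(1)] = [-0.2966 - (-0.2992)(-0.2992)] / [1 - (-0.2992)(-0.2992)]
         = -0.38612064 / 0.91047936 = -0.4241.
Therefore phi_{22} = -0.4241.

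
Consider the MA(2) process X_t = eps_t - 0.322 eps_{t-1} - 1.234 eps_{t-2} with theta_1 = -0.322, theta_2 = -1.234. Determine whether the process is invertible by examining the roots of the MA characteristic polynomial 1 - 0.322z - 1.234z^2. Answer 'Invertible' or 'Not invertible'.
\text{Not invertible}

The MA(q) characteristic polynomial is P(z) = 1 - 0.322z - 1.234z^2.
Invertibility requires all roots to lie outside the unit circle, i.e. |z| > 1 for every root.
Set 1 + (-0.322) z + (-1.234) z^2 = 0, i.e. a z^2 + b z + c = 0 with a = -1.234, b = -0.322, c = 1.
Discriminant D = b^2 - 4ac = (-0.322)^2 - 4*(-1.234)*1 = 0.103684 - (-4.936) = 5.039684.
D >= 0, so the roots are real: z = (-b +/- sqrt(D)) / (2a) = (0.322 +/- 2.244924) / (-2.468).
  z_1 = (0.322 + 2.244924) / (-2.468) = -1.0401,   |z_1| = 1.0401.
  z_2 = (0.322 - 2.244924) / (-2.468) = 0.7791,   |z_2| = 0.7791.
Moduli of all roots: 1.0401, 0.7791.
All moduli strictly greater than 1? No.
Verdict: Not invertible.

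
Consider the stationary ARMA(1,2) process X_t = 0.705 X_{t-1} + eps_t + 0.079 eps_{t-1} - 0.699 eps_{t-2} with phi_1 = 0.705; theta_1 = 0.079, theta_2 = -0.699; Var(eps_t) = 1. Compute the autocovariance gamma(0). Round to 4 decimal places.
\gamma(0) = 1.6572

Multiply the model equation by X_{t-k} and take expectations. With theta_0 = psi_0 = 1 and psi_j the MA(infinity) weights, this gives
  gamma(k) - sum_i phi_i gamma(k-i) = c_k,
  c_k = sigma^2 * sum_{j=k..q} theta_j psi_{j-k}   (c_k = 0 for k > q),
using gamma(-m) = gamma(m).
psi-weights needed (psi_j = theta_j + sum_i phi_i psi_{j-i}):
  psi_1 = theta_1 + phi_1 = 0.079 + (0.705) = 0.784
  psi_2 = theta_2 + phi_1 psi_1 = -0.699 + (0.705)(0.784) = -0.14628
Right-hand sides:
  c_0 = sigma^2 (1 + theta_1 psi_1 + theta_2 psi_2) = 1 * (1 + (0.079)(0.784) + (-0.699)(-0.14628)) = 1 * 1.164186 = 1.164186
  c_1 = sigma^2 (theta_1 + theta_2 psi_1) = 1 * (0.079 + (-0.699)(0.784)) = -0.469016
  c_2 = sigma^2 theta_2 = 1 * (-0.699) = -0.699
Equations for k = 0 and k = 1 (AR order 1):
  gamma(0) = phi_1 gamma(1) + c_0
  gamma(1) = phi_1 gamma(0) + c_1
Substituting the second into the first: gamma(0) (1 - phi_1^2) = c_0 + phi_1 c_1, so
  gamma(0) = (c_0 + phi_1 c_1) / (1 - phi_1^2) = (1.164186 + (0.705)(-0.469016)) / (1 - (0.705)^2) = 0.833529 / 0.502975 = 1.657199.
Therefore gamma(0) = 1.6572 (to 4 decimal places).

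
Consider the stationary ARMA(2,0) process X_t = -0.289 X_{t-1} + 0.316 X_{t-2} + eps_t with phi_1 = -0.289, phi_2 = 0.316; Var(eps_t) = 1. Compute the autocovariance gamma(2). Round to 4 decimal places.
\gamma(2) = 0.5925

Multiply the model equation by X_{t-k} and take expectations. With theta_0 = psi_0 = 1 and psi_j the MA(infinity) weights, this gives
  gamma(k) - sum_i phi_i gamma(k-i) = c_k,
  c_k = sigma^2 * sum_{j=k..q} theta_j psi_{j-k}   (c_k = 0 for k > q),
using gamma(-m) = gamma(m).
Pure AR (q = 0): c_0 = sigma^2 = 1, c_k = 0 for k >= 1.
Equations for k = 0, 1, 2 (AR order 2, c_2 = 0):
  (E0) gamma(0) = phi_1 gamma(1) + phi_2 gamma(2) + c_0
  (E1) gamma(1) = phi_1 gamma(0) + phi_2 gamma(1) + c_1
  (E2) gamma(2) = phi_1 gamma(1) + phi_2 gamma(0)
From (E1): gamma(1) = A gamma(0) + B with
  A = phi_1 / (1 - phi_2) = -0.289 / 0.684 = -0.422515,   B = c_1 / (1 - phi_2) = 0 / 0.684 = 0.
Insert (E2) into (E0): gamma(0) (1 - phi_2^2) = phi_1 (1 + phi_2) gamma(1) + c_0.
  phi_1 (1 + phi_2) = (-0.289)(1.316) = -0.380324,   1 - phi_2^2 = 0.900144.
Replace gamma(1) by A gamma(0) + B and collect gamma(0):
  gamma(0) [0.900144 - (-0.380324)(-0.422515)] = c_0 = 1
  gamma(0) * 0.739452 = 1
  gamma(0) = 1 / 0.739452 = 1.352354.
  gamma(1) = A gamma(0) = (-0.422515)(1.352354) = -0.571389.
  gamma(2) = phi_1 gamma(1) + phi_2 gamma(0) = (-0.289)(-0.571389) + (0.316)(1.352354) = 0.592475.
Therefore gamma(2) = 0.5925 (to 4 decimal places).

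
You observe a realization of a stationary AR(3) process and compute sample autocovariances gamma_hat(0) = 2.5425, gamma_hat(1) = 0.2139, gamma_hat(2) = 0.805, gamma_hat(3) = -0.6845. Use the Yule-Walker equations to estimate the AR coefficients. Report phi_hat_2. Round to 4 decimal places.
\hat\phi_{2} = 0.3320

The Yule-Walker equations for an AR(p) process read, in matrix form,
  Gamma_p phi = r_p,   with   (Gamma_p)_{ij} = gamma(|i - j|),
                       (r_p)_i = gamma(i),   i,j = 1..p.
Substitute the sample gammas (Toeplitz matrix and right-hand side of size 3):
  Gamma_p = [[2.5425, 0.2139, 0.805], [0.2139, 2.5425, 0.2139], [0.805, 0.2139, 2.5425]]
  r_p     = [0.2139, 0.805, -0.6845]
Written out (R1..R3):
  (R1) 2.5425 phi_1 + 0.2139 phi_2 + 0.805 phi_3 = 0.2139
  (R2) 0.2139 phi_1 + 2.5425 phi_2 + 0.2139 phi_3 = 0.805
  (R3) 0.805 phi_1 + 0.2139 phi_2 + 2.5425 phi_3 = -0.6845
Gaussian elimination:
  R2 <- R2 - (0.2139/2.5425) R1 = R2 - (0.08413) R1:  2.524505 phi_2 + 0.146176 phi_3 = 0.787005
  R3 <- R3 - (0.805/2.5425) R1 = R3 - (0.316618) R1:  0.146176 phi_2 + 2.287623 phi_3 = -0.752224
  R3 <- R3 - (0.146176/2.524505) R2 = R3 - (0.057903) R2:  2.279159 phi_3 = -0.797794
Back-substitution:
  phi_hat_3 = -0.797794 / 2.279159 = -0.350039
  phi_hat_2 = (0.787005 - (0.146176)(-0.350039)) / 2.524505 = 0.332014
  phi_hat_1 = (0.2139 - (0.2139)(0.332014) - (0.805)(-0.350039)) / 2.5425 = 0.167026
So phi_hat = [0.1670, 0.3320, -0.3500].
Therefore phi_hat_2 = 0.3320.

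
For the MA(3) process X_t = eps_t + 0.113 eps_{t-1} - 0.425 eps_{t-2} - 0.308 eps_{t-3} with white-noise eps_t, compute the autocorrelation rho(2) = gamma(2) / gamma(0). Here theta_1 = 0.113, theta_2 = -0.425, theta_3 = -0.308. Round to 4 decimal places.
\rho(2) = -0.3569

For an MA(q) process with theta_0 = 1, the autocovariance is
  gamma(k) = sigma^2 * sum_{i=0..q-k} theta_i * theta_{i+k},
and rho(k) = gamma(k) / gamma(0). Sigma^2 cancels.
  numerator   = (1)*(-0.425) + (0.113)*(-0.308) = -0.459804.
  denominator = (1)^2 + (0.113)^2 + (-0.425)^2 + (-0.308)^2 = 1.288258.
  rho(2) = -0.459804 / 1.288258 = -0.3569.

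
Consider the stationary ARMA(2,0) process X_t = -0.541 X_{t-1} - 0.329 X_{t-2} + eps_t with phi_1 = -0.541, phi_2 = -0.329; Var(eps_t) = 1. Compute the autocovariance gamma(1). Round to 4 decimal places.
\gamma(1) = -0.5472

Multiply the model equation by X_{t-k} and take expectations. With theta_0 = psi_0 = 1 and psi_j the MA(infinity) weights, this gives
  gamma(k) - sum_i phi_i gamma(k-i) = c_k,
  c_k = sigma^2 * sum_{j=k..q} theta_j psi_{j-k}   (c_k = 0 for k > q),
using gamma(-m) = gamma(m).
Pure AR (q = 0): c_0 = sigma^2 = 1, c_k = 0 for k >= 1.
Equations for k = 0, 1, 2 (AR order 2, c_2 = 0):
  (E0) gamma(0) = phi_1 gamma(1) + phi_2 gamma(2) + c_0
  (E1) gamma(1) = phi_1 gamma(0) + phi_2 gamma(1) + c_1
  (E2) gamma(2) = phi_1 gamma(1) + phi_2 gamma(0)
From (E1): gamma(1) = A gamma(0) + B with
  A = phi_1 / (1 - phi_2) = -0.541 / 1.329 = -0.407073,   B = c_1 / (1 - phi_2) = 0 / 1.329 = 0.
Insert (E2) into (E0): gamma(0) (1 - phi_2^2) = phi_1 (1 + phi_2) gamma(1) + c_0.
  phi_1 (1 + phi_2) = (-0.541)(0.671) = -0.363011,   1 - phi_2^2 = 0.891759.
Replace gamma(1) by A gamma(0) + B and collect gamma(0):
  gamma(0) [0.891759 - (-0.363011)(-0.407073)] = c_0 = 1
  gamma(0) * 0.743987 = 1
  gamma(0) = 1 / 0.743987 = 1.344109.
  gamma(1) = A gamma(0) = (-0.407073)(1.344109) = -0.547151.
Therefore gamma(1) = -0.5472 (to 4 decimal places).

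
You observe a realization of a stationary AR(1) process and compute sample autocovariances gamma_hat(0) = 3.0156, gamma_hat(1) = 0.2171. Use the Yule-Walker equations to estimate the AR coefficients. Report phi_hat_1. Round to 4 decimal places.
\hat\phi_{1} = 0.0720

The Yule-Walker equations for an AR(p) process read, in matrix form,
  Gamma_p phi = r_p,   with   (Gamma_p)_{ij} = gamma(|i - j|),
                       (r_p)_i = gamma(i),   i,j = 1..p.
Substitute the sample gammas (Toeplitz matrix and right-hand side of size 1):
  Gamma_p = [[3.0156]]
  r_p     = [0.2171]
With p = 1 this is the single equation gamma(0) phi_1 = gamma(1):
  phi_hat_1 = gamma(1) / gamma(0) = 0.2171 / 3.0156 = 0.0720.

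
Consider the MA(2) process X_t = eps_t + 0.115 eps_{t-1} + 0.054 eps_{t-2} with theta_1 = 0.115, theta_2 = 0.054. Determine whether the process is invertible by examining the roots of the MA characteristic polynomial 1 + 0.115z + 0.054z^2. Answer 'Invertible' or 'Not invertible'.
\text{Invertible}

The MA(q) characteristic polynomial is P(z) = 1 + 0.115z + 0.054z^2.
Invertibility requires all roots to lie outside the unit circle, i.e. |z| > 1 for every root.
Set 1 + (0.115) z + (0.054) z^2 = 0, i.e. a z^2 + b z + c = 0 with a = 0.054, b = 0.115, c = 1.
Discriminant D = b^2 - 4ac = (0.115)^2 - 4*(0.054)*1 = 0.013225 - (0.216) = -0.202775.
D < 0, so the roots are the complex-conjugate pair z = (-b +/- i sqrt(-D)) / (2a) = -1.0648 +/- 4.1695i.
For a conjugate pair |z|^2 = z * conj(z) = (product of roots) = c/a = 1/(0.054) = 18.518519, so |z| = sqrt(18.518519) = 4.3033 for both roots.
Moduli of all roots: 4.3033, 4.3033.
All moduli strictly greater than 1? Yes.
Verdict: Invertible.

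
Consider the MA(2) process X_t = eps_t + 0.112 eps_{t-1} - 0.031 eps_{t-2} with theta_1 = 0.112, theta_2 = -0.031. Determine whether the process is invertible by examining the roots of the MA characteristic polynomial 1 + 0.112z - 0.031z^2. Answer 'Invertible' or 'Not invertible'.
\text{Invertible}

The MA(q) characteristic polynomial is P(z) = 1 + 0.112z - 0.031z^2.
Invertibility requires all roots to lie outside the unit circle, i.e. |z| > 1 for every root.
Set 1 + (0.112) z + (-0.031) z^2 = 0, i.e. a z^2 + b z + c = 0 with a = -0.031, b = 0.112, c = 1.
Discriminant D = b^2 - 4ac = (0.112)^2 - 4*(-0.031)*1 = 0.012544 - (-0.124) = 0.136544.
D >= 0, so the roots are real: z = (-b +/- sqrt(D)) / (2a) = (-0.112 +/- 0.369519) / (-0.062).
  z_1 = (-0.112 + 0.369519) / (-0.062) = -4.1535,   |z_1| = 4.1535.
  z_2 = (-0.112 - 0.369519) / (-0.062) = 7.7664,   |z_2| = 7.7664.
Moduli of all roots: 4.1535, 7.7664.
All moduli strictly greater than 1? Yes.
Verdict: Invertible.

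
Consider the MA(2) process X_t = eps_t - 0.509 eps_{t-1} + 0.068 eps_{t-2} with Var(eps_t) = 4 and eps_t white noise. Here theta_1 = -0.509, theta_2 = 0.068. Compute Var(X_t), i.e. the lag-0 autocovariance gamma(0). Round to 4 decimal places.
\gamma(0) = 5.0548

For an MA(q) process X_t = eps_t + sum_i theta_i eps_{t-i} with
Var(eps_t) = sigma^2, the variance is
  gamma(0) = sigma^2 * (1 + sum_i theta_i^2).
  sum_i theta_i^2 = (-0.509)^2 + (0.068)^2 = 0.259081 + 0.004624 = 0.263705.
  gamma(0) = 4 * (1 + 0.263705) = 4 * 1.263705 = 5.05482, which rounds to 5.0548.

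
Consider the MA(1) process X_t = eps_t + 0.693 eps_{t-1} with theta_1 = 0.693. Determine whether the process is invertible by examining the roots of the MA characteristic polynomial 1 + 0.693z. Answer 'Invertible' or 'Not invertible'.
\text{Invertible}

The MA(q) characteristic polynomial is P(z) = 1 + 0.693z.
Invertibility requires all roots to lie outside the unit circle, i.e. |z| > 1 for every root.
This is linear in z: 1 + (0.693) z = 0  =>  z = -1/(0.693) = -1.443001,  |z| = 1.443001.
Moduli of all roots: 1.4430.
All moduli strictly greater than 1? Yes.
Verdict: Invertible.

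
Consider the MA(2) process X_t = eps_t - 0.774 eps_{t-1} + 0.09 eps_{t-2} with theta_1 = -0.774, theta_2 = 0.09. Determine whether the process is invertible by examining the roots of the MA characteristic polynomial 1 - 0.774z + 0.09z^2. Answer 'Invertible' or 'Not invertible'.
\text{Invertible}

The MA(q) characteristic polynomial is P(z) = 1 - 0.774z + 0.09z^2.
Invertibility requires all roots to lie outside the unit circle, i.e. |z| > 1 for every root.
Set 1 + (-0.774) z + (0.09) z^2 = 0, i.e. a z^2 + b z + c = 0 with a = 0.09, b = -0.774, c = 1.
Discriminant D = b^2 - 4ac = (-0.774)^2 - 4*(0.09)*1 = 0.599076 - (0.36) = 0.239076.
D >= 0, so the roots are real: z = (-b +/- sqrt(D)) / (2a) = (0.774 +/- 0.488954) / (0.18).
  z_1 = (0.774 + 0.488954) / (0.18) = 7.0164,   |z_1| = 7.0164.
  z_2 = (0.774 - 0.488954) / (0.18) = 1.5836,   |z_2| = 1.5836.
Moduli of all roots: 7.0164, 1.5836.
All moduli strictly greater than 1? Yes.
Verdict: Invertible.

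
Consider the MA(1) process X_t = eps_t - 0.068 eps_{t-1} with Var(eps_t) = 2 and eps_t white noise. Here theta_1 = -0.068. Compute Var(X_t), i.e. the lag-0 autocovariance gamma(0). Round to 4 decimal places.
\gamma(0) = 2.0092

For an MA(q) process X_t = eps_t + sum_i theta_i eps_{t-i} with
Var(eps_t) = sigma^2, the variance is
  gamma(0) = sigma^2 * (1 + sum_i theta_i^2).
  sum_i theta_i^2 = (-0.068)^2 = 0.004624.
  gamma(0) = 2 * (1 + 0.004624) = 2 * 1.004624 = 2.009248, which rounds to 2.0092.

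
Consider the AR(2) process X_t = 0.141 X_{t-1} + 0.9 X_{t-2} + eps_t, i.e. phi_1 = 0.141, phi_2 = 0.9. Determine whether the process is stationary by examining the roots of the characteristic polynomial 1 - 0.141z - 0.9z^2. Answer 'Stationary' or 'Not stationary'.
\text{Not stationary}

The AR(p) characteristic polynomial is P(z) = 1 - 0.141z - 0.9z^2.
Stationarity requires all roots to lie outside the unit circle, i.e. |z| > 1 for every root.
Set 1 + (-0.141) z + (-0.9) z^2 = 0, i.e. a z^2 + b z + c = 0 with a = -0.9, b = -0.141, c = 1.
Discriminant D = b^2 - 4ac = (-0.141)^2 - 4*(-0.9)*1 = 0.019881 - (-3.6) = 3.619881.
D >= 0, so the roots are real: z = (-b +/- sqrt(D)) / (2a) = (0.141 +/- 1.902598) / (-1.8).
  z_1 = (0.141 + 1.902598) / (-1.8) = -1.1353,   |z_1| = 1.1353.
  z_2 = (0.141 - 1.902598) / (-1.8) = 0.9787,   |z_2| = 0.9787.
Moduli of all roots: 1.1353, 0.9787.
All moduli strictly greater than 1? No.
Verdict: Not stationary.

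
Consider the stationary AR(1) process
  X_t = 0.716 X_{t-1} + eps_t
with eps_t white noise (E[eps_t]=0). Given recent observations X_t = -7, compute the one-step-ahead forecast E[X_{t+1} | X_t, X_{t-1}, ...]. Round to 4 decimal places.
E[X_{t+1} \mid \mathcal F_t] = -5.0120

For an AR(p) model X_t = c + sum_i phi_i X_{t-i} + eps_t, the
one-step-ahead conditional mean is
  E[X_{t+1} | X_t, ...] = c + sum_i phi_i X_{t+1-i}.
Substitute known values:
  E[X_{t+1} | ...] = (0.716) * (-7)
                   = -5.0120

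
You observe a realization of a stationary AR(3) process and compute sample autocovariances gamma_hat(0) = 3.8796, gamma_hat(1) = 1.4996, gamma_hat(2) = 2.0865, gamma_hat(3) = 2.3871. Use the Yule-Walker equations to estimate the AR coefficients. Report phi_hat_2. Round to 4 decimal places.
\hat\phi_{2} = 0.3550

The Yule-Walker equations for an AR(p) process read, in matrix form,
  Gamma_p phi = r_p,   with   (Gamma_p)_{ij} = gamma(|i - j|),
                       (r_p)_i = gamma(i),   i,j = 1..p.
Substitute the sample gammas (Toeplitz matrix and right-hand side of size 3):
  Gamma_p = [[3.8796, 1.4996, 2.0865], [1.4996, 3.8796, 1.4996], [2.0865, 1.4996, 3.8796]]
  r_p     = [1.4996, 2.0865, 2.3871]
Written out (R1..R3):
  (R1) 3.8796 phi_1 + 1.4996 phi_2 + 2.0865 phi_3 = 1.4996
  (R2) 1.4996 phi_1 + 3.8796 phi_2 + 1.4996 phi_3 = 2.0865
  (R3) 2.0865 phi_1 + 1.4996 phi_2 + 3.8796 phi_3 = 2.3871
Gaussian elimination:
  R2 <- R2 - (1.4996/3.8796) R1 = R2 - (0.386535) R1:  3.299953 phi_2 + 0.693095 phi_3 = 1.506853
  R3 <- R3 - (2.0865/3.8796) R1 = R3 - (0.537813) R1:  0.693095 phi_2 + 2.757453 phi_3 = 1.580595
  R3 <- R3 - (0.693095/3.299953) R2 = R3 - (0.210032) R2:  2.611881 phi_3 = 1.264108
Back-substitution:
  phi_hat_3 = 1.264108 / 2.611881 = 0.483984
  phi_hat_2 = (1.506853 - (0.693095)(0.483984)) / 3.299953 = 0.354976
  phi_hat_1 = (1.4996 - (1.4996)(0.354976) - (2.0865)(0.483984)) / 3.8796 = -0.010969
So phi_hat = [-0.0110, 0.3550, 0.4840].
Therefore phi_hat_2 = 0.3550.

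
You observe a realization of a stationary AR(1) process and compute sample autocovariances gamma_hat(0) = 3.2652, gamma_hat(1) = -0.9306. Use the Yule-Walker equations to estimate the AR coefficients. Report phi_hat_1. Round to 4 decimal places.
\hat\phi_{1} = -0.2850

The Yule-Walker equations for an AR(p) process read, in matrix form,
  Gamma_p phi = r_p,   with   (Gamma_p)_{ij} = gamma(|i - j|),
                       (r_p)_i = gamma(i),   i,j = 1..p.
Substitute the sample gammas (Toeplitz matrix and right-hand side of size 1):
  Gamma_p = [[3.2652]]
  r_p     = [-0.9306]
With p = 1 this is the single equation gamma(0) phi_1 = gamma(1):
  phi_hat_1 = gamma(1) / gamma(0) = -0.9306 / 3.2652 = -0.2850.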